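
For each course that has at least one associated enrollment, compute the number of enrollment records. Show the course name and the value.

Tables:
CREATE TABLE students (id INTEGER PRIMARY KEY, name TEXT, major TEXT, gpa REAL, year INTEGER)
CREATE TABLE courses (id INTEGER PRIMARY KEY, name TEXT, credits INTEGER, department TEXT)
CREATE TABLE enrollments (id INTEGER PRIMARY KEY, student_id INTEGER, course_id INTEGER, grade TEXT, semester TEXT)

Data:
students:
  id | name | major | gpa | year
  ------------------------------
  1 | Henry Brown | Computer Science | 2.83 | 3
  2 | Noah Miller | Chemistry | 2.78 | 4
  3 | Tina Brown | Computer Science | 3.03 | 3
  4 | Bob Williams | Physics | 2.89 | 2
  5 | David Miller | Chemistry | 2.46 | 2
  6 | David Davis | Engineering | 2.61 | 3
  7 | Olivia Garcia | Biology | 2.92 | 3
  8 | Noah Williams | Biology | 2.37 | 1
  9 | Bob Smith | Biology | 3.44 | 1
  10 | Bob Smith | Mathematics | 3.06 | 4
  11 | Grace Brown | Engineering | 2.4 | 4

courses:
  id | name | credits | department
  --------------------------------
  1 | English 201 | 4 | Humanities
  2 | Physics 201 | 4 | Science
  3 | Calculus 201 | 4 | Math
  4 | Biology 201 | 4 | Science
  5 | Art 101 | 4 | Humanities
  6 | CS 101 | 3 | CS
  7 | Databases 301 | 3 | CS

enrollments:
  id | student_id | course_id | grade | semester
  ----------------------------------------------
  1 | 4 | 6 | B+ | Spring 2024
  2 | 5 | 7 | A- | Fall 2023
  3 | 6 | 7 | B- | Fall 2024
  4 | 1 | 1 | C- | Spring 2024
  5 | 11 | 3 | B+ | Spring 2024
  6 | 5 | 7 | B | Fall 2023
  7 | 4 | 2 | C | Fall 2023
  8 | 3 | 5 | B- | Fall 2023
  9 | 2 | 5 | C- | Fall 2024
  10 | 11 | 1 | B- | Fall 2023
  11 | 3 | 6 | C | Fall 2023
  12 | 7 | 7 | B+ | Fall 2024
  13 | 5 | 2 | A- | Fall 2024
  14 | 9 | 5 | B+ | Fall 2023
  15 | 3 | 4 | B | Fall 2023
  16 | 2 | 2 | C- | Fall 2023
SELECT p.name, COUNT(*) AS n FROM enrollments c JOIN courses p ON c.course_id = p.id GROUP BY p.id, p.name

Execution result:
name | n
English 201 | 2
Physics 201 | 3
Calculus 201 | 1
Biology 201 | 1
Art 101 | 3
CS 101 | 2
Databases 301 | 4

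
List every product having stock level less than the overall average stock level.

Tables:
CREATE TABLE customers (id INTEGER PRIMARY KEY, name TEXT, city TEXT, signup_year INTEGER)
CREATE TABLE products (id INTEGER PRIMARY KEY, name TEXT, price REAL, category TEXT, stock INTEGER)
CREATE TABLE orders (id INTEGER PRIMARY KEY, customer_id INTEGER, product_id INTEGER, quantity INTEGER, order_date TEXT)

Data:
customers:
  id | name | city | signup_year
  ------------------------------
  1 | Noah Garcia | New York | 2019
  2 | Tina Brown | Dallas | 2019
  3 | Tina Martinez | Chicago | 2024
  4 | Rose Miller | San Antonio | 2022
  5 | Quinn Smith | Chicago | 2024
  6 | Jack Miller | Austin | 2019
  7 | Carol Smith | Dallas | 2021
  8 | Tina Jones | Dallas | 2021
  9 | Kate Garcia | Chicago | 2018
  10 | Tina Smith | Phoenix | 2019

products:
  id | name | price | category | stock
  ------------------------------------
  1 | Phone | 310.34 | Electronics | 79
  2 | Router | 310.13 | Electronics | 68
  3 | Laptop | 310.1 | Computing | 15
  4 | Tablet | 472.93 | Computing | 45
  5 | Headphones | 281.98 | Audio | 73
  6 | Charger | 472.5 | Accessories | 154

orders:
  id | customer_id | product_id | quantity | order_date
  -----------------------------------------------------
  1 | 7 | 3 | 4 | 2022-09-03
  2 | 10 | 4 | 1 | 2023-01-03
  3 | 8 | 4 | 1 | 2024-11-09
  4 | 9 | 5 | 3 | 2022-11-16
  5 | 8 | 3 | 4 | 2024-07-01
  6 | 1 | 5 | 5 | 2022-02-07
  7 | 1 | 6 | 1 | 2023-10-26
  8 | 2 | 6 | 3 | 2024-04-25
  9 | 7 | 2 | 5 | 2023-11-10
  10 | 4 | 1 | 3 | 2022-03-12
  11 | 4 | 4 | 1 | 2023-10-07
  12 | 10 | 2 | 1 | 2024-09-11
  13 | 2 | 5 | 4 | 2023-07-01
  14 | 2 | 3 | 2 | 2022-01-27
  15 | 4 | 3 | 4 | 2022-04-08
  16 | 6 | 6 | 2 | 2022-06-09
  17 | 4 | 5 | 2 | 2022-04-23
SELECT name, stock FROM products WHERE stock < (SELECT AVG(stock) FROM products)

Execution result:
name | stock
Router | 68
Laptop | 15
Tablet | 45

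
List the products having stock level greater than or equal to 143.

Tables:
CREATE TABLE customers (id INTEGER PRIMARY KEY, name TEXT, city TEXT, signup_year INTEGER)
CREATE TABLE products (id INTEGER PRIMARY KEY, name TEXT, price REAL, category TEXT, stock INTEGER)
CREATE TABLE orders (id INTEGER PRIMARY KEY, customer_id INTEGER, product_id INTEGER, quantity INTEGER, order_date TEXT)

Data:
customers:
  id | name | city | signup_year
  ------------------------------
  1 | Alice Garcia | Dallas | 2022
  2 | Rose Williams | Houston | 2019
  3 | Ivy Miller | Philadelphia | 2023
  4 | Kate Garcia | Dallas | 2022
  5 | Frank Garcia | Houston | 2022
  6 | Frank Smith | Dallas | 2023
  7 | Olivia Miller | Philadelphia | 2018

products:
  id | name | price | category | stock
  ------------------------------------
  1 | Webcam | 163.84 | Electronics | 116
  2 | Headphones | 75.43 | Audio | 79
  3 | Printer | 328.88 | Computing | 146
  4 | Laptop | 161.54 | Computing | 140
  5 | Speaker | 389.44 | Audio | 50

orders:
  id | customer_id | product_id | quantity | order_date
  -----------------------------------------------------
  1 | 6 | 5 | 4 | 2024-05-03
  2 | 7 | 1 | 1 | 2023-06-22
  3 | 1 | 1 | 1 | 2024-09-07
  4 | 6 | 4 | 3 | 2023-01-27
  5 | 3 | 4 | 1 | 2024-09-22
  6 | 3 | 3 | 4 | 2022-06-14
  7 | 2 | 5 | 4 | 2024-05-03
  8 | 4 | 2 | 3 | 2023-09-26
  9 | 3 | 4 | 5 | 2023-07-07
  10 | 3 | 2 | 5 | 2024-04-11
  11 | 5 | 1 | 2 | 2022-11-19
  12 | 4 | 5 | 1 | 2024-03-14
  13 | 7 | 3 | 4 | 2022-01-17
SELECT name, stock FROM products WHERE stock >= 143

Execution result:
name | stock
Printer | 146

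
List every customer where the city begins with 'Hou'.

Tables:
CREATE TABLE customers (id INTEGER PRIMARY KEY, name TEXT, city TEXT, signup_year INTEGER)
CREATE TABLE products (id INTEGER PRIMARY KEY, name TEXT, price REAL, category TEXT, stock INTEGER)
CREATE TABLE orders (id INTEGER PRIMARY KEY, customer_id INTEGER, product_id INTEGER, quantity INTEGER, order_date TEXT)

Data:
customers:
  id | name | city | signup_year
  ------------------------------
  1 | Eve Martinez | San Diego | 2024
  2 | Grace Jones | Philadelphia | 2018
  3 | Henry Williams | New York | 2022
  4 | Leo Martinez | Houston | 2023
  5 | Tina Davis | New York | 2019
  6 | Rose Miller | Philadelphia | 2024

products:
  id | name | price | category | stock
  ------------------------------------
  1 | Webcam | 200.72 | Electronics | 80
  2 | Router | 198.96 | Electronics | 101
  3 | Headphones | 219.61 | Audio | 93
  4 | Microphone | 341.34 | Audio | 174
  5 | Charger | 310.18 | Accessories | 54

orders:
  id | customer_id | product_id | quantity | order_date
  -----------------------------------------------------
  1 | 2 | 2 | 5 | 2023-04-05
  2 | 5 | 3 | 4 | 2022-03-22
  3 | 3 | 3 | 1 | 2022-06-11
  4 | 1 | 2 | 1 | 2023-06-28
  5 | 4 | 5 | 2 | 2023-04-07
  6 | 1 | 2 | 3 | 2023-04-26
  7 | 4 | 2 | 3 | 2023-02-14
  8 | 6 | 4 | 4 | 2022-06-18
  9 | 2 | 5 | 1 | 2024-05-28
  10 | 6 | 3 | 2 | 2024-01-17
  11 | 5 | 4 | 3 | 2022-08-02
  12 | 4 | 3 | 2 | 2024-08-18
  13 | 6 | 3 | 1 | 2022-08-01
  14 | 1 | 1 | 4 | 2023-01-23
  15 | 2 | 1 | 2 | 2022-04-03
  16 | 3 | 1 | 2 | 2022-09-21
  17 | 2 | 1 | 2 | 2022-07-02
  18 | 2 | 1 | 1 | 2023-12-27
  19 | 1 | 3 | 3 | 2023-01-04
SELECT name, city FROM customers WHERE city LIKE 'Hou%'

Execution result:
name | city
Leo Martinez | Houston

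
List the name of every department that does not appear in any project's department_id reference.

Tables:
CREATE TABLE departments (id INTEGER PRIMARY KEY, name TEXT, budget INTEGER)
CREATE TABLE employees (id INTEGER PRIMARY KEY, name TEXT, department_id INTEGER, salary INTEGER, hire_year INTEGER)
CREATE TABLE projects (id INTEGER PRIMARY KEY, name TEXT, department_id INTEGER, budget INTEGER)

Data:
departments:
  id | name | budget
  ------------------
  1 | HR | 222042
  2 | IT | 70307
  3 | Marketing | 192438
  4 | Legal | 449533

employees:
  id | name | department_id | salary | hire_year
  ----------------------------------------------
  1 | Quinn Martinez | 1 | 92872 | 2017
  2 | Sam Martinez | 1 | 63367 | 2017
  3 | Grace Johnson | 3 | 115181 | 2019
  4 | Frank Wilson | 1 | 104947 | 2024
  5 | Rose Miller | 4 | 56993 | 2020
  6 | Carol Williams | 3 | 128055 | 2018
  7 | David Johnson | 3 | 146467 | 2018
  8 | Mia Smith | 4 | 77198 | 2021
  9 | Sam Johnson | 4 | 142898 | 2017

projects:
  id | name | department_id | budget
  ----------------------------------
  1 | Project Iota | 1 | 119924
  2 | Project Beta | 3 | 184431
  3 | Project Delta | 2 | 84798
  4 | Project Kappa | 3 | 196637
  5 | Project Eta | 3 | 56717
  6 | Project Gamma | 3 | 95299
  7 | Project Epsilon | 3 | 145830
SELECT p.name FROM departments p LEFT JOIN projects c ON c.department_id = p.id WHERE c.id IS NULL

Execution result:
Legal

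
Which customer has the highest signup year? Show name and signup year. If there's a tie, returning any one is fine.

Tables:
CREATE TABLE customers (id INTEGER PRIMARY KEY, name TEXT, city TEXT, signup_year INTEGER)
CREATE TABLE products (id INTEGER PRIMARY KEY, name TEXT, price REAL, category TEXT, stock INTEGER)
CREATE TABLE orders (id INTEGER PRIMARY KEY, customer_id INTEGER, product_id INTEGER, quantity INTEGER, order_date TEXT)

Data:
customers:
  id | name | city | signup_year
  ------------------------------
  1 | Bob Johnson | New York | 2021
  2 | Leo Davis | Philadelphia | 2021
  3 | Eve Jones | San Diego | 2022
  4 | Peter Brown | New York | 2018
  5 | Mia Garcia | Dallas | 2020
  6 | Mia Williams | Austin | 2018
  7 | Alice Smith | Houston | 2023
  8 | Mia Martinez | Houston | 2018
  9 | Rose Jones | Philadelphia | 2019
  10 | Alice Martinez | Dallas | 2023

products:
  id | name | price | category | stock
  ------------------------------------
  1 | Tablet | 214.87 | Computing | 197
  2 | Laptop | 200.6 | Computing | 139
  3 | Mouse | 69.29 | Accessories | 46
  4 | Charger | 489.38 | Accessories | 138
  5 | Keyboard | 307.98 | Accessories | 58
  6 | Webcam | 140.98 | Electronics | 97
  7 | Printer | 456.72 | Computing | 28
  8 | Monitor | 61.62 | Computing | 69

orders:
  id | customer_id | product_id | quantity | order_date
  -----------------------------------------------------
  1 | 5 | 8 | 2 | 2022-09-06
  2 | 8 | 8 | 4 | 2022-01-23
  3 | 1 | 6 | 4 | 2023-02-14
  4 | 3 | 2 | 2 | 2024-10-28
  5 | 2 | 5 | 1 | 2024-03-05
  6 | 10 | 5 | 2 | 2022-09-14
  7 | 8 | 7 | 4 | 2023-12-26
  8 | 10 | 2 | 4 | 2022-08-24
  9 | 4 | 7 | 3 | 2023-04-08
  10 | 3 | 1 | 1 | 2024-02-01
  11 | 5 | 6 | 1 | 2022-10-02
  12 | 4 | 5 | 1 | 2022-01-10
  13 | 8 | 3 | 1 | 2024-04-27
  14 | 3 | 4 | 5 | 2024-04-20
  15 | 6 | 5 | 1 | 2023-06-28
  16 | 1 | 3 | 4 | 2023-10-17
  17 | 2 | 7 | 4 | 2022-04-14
SELECT name, signup_year FROM customers ORDER BY signup_year DESC LIMIT 1

Execution result:
name | signup_year
Alice Smith | 2023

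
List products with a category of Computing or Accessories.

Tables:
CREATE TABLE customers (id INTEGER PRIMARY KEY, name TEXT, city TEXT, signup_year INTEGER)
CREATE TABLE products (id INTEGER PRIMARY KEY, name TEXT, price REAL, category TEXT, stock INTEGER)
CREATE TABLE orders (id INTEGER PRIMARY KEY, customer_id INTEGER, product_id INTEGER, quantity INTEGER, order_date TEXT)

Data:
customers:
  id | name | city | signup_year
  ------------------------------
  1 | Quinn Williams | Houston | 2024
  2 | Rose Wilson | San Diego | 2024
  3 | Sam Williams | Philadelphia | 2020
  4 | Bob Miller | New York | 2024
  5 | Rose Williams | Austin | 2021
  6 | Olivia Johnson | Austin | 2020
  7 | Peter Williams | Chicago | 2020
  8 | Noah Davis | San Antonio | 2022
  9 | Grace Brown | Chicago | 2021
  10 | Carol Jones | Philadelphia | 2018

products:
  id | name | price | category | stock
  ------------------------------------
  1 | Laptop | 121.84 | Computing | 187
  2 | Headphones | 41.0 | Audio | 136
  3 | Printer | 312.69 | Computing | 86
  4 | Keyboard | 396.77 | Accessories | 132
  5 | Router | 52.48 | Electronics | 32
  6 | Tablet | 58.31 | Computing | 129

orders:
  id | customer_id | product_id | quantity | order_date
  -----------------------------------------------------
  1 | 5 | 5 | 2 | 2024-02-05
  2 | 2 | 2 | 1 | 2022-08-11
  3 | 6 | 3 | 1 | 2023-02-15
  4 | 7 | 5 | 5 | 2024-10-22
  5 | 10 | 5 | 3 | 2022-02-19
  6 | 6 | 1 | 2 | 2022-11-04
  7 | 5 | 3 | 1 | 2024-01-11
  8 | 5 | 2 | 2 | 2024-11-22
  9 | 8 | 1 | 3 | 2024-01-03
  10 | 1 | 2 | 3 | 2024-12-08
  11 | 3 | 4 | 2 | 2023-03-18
SELECT name, category FROM products WHERE category IN ('Computing', 'Accessories')

Execution result:
name | category
Laptop | Computing
Printer | Computing
Keyboard | Accessories
Tablet | Computing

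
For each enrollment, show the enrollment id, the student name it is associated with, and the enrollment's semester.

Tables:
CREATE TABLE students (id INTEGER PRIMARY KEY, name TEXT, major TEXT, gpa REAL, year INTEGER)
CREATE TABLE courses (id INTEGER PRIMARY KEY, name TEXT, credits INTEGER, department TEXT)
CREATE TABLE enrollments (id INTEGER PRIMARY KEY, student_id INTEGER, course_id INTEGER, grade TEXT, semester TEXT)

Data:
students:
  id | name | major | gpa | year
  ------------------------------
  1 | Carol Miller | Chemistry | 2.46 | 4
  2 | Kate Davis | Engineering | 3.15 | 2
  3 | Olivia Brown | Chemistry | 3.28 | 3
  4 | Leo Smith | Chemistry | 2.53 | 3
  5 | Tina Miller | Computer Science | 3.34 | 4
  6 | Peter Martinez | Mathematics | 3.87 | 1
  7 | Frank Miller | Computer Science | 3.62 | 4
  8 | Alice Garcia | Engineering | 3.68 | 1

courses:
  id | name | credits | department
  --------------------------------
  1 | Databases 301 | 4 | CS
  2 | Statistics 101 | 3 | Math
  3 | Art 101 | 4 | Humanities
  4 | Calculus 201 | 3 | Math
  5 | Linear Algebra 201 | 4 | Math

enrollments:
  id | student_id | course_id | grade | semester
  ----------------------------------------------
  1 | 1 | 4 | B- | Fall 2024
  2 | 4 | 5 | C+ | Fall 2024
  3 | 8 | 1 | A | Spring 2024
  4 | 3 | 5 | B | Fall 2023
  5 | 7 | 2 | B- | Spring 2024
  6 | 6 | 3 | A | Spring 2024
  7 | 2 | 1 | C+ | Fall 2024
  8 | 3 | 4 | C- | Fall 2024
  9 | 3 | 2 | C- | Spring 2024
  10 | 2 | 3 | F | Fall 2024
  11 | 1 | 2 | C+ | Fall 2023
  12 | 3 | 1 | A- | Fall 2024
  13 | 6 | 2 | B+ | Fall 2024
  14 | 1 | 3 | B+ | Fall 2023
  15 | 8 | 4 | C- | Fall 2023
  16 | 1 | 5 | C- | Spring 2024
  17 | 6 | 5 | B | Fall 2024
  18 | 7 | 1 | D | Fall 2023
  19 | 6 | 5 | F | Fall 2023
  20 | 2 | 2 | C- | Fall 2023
SELECT c.id, p.name AS student, c.semester FROM enrollments c JOIN students p ON c.student_id = p.id

Execution result:
id | student | semester
1 | Carol Miller | Fall 2024
2 | Leo Smith | Fall 2024
3 | Alice Garcia | Spring 2024
4 | Olivia Brown | Fall 2023
5 | Frank Miller | Spring 2024
6 | Peter Martinez | Spring 2024
7 | Kate Davis | Fall 2024
8 | Olivia Brown | Fall 2024
9 | Olivia Brown | Spring 2024
10 | Kate Davis | Fall 2024
11 | Carol Miller | Fall 2023
12 | Olivia Brown | Fall 2024
13 | Peter Martinez | Fall 2024
14 | Carol Miller | Fall 2023
15 | Alice Garcia | Fall 2023
16 | Carol Miller | Spring 2024
17 | Peter Martinez | Fall 2024
18 | Frank Miller | Fall 2023
19 | Peter Martinez | Fall 2023
20 | Kate Davis | Fall 2023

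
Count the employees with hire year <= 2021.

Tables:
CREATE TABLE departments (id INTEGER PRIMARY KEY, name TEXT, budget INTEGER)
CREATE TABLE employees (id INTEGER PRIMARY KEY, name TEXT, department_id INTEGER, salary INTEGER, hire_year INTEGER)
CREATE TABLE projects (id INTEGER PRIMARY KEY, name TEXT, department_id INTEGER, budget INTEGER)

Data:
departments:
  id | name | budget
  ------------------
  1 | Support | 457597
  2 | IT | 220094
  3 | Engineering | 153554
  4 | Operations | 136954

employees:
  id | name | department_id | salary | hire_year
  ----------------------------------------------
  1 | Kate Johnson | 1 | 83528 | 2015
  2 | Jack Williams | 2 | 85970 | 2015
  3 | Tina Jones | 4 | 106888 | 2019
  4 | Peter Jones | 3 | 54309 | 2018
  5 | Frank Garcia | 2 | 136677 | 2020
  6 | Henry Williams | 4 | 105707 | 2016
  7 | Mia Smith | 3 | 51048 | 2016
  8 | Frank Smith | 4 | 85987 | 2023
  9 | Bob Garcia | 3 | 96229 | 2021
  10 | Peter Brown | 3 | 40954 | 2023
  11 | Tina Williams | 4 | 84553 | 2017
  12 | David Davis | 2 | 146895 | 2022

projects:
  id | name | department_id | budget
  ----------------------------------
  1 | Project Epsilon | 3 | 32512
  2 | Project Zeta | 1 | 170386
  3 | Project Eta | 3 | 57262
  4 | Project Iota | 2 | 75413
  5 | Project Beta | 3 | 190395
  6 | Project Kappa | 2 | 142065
SELECT COUNT(*) FROM employees WHERE hire_year <= 2021

Execution result:
9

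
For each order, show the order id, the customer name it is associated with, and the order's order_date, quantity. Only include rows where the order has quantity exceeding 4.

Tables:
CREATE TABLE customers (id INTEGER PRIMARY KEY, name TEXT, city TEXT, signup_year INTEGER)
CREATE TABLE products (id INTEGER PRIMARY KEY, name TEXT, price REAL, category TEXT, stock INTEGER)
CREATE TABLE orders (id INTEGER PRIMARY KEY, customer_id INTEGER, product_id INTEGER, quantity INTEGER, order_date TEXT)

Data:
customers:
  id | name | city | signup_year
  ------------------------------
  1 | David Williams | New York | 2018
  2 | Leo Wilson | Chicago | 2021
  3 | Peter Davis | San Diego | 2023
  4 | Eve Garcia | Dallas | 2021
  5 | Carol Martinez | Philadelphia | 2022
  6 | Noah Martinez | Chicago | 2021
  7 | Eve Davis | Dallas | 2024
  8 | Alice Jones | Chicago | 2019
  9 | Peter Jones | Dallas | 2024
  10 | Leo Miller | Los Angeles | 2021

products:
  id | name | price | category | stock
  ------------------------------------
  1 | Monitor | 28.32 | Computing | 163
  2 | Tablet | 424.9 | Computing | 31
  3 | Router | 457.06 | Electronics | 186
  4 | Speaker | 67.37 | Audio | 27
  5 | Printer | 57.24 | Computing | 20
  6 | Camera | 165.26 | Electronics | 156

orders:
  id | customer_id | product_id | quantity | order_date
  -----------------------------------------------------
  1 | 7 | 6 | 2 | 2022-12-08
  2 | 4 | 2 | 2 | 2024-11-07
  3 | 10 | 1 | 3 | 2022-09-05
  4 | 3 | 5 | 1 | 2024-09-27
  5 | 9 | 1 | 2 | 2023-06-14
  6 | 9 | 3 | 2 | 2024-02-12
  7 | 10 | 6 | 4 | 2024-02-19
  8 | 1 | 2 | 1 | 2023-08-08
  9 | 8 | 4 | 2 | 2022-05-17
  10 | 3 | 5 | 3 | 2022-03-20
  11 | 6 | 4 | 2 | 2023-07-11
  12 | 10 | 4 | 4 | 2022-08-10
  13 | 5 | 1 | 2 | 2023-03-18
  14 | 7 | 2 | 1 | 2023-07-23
SELECT c.id, p.name AS customer, c.order_date, c.quantity FROM orders c JOIN customers p ON c.customer_id = p.id WHERE c.quantity > 4

Execution result:
(no rows)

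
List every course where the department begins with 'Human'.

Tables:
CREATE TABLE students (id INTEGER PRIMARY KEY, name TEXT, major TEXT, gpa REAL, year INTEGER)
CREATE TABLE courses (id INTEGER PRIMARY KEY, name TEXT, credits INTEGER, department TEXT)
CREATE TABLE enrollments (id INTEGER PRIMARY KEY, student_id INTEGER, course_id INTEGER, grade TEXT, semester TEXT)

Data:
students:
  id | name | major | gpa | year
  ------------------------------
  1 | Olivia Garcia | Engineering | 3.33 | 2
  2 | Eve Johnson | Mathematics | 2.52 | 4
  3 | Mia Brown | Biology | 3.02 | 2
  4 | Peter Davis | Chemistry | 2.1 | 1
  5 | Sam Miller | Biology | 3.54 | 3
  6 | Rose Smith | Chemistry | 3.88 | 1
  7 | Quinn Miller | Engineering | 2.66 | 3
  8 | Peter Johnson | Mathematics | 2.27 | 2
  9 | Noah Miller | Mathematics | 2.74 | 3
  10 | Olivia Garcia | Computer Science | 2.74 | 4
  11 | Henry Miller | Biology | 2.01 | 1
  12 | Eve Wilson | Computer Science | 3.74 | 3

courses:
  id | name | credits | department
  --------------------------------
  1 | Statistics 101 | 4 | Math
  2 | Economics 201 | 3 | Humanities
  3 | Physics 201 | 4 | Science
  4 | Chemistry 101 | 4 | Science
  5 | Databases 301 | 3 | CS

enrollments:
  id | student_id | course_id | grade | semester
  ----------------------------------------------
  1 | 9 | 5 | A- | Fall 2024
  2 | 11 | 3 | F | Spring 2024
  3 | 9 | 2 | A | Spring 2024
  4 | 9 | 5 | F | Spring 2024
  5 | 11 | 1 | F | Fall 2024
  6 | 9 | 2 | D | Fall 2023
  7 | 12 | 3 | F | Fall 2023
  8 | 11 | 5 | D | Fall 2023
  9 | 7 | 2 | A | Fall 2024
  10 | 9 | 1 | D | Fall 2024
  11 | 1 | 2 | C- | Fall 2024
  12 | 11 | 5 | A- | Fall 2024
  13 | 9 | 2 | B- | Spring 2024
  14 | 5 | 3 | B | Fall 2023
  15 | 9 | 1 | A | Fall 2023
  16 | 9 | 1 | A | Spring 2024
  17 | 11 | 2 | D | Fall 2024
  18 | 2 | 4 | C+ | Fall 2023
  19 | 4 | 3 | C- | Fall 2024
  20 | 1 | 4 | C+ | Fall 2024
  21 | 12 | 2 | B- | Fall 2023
SELECT name, department FROM courses WHERE department LIKE 'Human%'

Execution result:
name | department
Economics 201 | Humanities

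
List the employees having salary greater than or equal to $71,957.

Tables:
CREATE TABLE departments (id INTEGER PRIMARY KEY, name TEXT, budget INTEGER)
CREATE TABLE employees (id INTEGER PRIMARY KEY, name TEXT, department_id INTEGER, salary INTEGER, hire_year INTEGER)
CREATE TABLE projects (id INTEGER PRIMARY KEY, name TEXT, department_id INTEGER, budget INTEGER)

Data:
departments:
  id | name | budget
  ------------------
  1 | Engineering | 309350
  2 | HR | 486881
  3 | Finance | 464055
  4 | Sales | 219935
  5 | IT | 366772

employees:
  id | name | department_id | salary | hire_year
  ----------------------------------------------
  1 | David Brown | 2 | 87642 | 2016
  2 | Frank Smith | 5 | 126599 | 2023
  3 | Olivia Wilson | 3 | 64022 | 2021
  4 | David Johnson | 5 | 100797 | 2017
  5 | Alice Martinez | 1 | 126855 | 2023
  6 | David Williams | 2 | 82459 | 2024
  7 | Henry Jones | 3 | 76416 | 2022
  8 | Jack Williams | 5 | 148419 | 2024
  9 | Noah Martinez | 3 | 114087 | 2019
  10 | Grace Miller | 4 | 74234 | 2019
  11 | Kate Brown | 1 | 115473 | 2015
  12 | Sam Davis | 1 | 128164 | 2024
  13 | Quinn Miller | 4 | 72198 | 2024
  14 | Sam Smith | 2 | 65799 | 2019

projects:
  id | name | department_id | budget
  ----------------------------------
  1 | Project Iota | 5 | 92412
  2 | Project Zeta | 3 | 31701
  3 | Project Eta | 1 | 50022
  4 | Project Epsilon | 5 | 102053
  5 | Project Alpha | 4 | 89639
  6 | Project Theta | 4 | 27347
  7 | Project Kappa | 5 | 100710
SELECT name, salary FROM employees WHERE salary >= 71957

Execution result:
name | salary
David Brown | 87642
Frank Smith | 126599
David Johnson | 100797
Alice Martinez | 126855
David Williams | 82459
Henry Jones | 76416
Jack Williams | 148419
Noah Martinez | 114087
Grace Miller | 74234
Kate Brown | 115473
Sam Davis | 128164
Quinn Miller | 72198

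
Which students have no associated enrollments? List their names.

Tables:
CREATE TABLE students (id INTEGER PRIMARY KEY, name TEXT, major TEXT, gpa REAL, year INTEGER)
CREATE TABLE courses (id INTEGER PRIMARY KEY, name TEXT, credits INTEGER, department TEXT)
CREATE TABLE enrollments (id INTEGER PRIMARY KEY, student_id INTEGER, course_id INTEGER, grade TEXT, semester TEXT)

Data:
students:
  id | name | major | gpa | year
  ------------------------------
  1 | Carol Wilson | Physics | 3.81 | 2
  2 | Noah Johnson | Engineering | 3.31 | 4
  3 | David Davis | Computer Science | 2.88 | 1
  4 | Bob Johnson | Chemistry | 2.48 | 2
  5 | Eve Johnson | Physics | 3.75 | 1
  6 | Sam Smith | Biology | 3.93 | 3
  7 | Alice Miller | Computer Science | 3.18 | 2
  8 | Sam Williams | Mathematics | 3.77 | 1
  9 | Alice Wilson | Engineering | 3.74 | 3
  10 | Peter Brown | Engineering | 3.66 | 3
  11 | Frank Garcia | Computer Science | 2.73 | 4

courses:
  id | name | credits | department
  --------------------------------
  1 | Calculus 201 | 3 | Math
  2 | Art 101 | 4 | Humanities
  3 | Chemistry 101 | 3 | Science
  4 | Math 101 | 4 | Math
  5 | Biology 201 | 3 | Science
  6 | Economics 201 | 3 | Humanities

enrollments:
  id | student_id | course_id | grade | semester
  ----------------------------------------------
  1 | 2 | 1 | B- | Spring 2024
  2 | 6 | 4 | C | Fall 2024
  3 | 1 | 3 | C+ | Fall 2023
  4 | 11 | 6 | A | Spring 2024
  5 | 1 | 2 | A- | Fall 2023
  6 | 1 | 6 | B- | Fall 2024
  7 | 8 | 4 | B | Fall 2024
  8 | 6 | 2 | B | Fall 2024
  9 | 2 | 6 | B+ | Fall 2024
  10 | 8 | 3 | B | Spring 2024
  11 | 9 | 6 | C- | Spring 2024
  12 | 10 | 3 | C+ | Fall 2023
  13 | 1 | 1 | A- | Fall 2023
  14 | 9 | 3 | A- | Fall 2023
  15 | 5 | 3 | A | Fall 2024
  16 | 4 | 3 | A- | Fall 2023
SELECT p.name FROM students p LEFT JOIN enrollments c ON c.student_id = p.id WHERE c.id IS NULL

Execution result:
name
David Davis
Alice Miller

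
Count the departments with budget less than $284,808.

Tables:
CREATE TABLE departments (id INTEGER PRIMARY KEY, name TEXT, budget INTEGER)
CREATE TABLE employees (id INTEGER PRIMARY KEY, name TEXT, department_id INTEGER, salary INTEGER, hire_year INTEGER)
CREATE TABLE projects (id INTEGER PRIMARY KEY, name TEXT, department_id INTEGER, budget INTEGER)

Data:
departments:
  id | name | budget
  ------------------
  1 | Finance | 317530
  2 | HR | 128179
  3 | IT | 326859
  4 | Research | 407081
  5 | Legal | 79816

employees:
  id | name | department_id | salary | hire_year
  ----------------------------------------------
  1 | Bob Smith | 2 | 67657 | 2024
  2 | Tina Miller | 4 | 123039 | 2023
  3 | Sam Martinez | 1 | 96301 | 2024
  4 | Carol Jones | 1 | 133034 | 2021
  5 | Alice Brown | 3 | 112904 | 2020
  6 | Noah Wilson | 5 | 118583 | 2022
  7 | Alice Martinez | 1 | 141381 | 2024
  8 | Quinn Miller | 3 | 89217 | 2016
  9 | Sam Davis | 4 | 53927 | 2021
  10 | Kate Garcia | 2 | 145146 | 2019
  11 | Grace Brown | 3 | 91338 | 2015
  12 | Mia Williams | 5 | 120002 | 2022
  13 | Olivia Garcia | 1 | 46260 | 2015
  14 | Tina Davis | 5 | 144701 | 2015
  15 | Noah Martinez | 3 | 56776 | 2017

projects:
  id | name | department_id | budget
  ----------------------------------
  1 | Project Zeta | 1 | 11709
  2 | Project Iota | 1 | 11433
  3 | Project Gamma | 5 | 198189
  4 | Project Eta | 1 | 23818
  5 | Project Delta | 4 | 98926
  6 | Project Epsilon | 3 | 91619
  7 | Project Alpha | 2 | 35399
SELECT COUNT(*) FROM departments WHERE budget < 284808

Execution result:
2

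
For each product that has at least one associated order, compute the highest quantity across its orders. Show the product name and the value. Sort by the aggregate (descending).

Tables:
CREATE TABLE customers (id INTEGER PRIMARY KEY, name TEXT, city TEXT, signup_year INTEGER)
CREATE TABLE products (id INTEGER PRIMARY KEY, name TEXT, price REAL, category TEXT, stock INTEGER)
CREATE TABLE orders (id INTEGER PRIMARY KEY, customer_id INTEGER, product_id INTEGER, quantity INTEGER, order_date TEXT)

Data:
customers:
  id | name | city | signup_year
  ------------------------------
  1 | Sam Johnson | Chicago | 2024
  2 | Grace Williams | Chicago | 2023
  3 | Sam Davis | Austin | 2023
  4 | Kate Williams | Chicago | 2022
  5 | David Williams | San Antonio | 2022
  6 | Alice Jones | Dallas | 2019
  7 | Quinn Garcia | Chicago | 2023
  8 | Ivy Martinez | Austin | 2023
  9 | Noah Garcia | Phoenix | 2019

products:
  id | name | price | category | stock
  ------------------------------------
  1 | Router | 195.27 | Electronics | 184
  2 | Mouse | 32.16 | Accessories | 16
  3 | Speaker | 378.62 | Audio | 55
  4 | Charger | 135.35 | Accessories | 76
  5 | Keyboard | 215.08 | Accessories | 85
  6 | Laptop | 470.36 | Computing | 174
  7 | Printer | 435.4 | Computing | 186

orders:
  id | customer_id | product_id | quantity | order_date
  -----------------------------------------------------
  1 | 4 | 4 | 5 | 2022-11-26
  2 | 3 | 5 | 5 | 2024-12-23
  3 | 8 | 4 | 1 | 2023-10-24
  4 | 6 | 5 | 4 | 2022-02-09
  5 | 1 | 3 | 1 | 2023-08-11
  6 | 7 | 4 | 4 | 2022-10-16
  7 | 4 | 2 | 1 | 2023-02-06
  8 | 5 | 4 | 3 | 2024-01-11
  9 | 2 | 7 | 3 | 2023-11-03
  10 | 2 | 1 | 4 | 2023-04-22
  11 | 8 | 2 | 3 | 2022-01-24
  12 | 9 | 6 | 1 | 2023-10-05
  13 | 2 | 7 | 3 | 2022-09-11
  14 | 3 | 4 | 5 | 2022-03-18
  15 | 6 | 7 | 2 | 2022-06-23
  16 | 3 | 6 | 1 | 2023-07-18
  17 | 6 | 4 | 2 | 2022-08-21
SELECT p.name, MAX(c.quantity) AS max_quantity FROM orders c JOIN products p ON c.product_id = p.id GROUP BY p.id, p.name ORDER BY max_quantity DESC

Execution result:
name | max_quantity
Charger | 5
Keyboard | 5
Router | 4
Mouse | 3
Printer | 3
Speaker | 1
Laptop | 1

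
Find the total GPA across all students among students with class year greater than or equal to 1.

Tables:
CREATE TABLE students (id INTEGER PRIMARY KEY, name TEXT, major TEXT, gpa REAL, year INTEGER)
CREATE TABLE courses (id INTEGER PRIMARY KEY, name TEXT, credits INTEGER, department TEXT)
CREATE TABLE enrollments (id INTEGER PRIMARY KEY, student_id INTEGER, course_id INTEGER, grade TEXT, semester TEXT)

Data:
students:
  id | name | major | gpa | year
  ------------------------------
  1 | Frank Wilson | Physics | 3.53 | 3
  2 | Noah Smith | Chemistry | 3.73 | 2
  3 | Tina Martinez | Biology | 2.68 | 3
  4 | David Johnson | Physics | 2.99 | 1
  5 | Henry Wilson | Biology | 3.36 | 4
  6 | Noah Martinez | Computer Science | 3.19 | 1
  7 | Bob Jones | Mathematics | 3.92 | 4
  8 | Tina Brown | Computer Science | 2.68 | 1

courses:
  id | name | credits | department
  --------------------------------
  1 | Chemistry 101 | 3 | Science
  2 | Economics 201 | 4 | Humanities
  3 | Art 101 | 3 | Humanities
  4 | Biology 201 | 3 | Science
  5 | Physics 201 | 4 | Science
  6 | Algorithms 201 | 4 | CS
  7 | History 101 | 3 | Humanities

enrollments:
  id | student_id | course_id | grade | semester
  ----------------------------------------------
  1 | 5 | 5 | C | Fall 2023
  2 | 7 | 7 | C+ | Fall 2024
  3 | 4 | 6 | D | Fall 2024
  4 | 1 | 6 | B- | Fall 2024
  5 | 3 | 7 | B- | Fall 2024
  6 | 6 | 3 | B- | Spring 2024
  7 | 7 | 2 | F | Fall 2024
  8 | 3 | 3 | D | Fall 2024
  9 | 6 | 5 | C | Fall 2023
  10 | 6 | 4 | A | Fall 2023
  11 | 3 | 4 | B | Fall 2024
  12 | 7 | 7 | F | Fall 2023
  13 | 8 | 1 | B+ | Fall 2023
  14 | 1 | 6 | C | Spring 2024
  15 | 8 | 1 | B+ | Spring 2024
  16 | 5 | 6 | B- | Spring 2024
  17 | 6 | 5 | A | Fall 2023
SELECT SUM(gpa) FROM students WHERE year >= 1

Execution result:
26.08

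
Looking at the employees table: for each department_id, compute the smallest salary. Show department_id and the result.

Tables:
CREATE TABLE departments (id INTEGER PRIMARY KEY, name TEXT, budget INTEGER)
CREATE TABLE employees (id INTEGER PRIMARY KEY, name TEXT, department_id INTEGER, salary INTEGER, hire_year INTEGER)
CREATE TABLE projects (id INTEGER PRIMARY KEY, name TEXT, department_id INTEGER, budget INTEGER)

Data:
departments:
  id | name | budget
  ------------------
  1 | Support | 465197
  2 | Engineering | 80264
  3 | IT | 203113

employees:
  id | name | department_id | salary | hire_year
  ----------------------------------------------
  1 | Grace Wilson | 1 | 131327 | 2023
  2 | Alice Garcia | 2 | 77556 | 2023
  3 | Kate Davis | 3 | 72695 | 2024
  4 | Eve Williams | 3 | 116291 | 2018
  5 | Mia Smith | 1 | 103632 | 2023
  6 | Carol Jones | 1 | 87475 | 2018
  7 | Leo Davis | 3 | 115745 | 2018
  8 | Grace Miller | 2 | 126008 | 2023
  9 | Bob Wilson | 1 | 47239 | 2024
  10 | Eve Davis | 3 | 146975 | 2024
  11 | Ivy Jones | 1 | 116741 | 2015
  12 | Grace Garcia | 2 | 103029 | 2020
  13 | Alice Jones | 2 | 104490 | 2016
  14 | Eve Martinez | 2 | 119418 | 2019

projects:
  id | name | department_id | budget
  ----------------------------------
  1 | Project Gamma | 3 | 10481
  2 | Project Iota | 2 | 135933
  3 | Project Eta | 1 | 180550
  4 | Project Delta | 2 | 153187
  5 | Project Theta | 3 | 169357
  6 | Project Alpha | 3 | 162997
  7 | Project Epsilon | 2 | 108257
SELECT department_id, MIN(salary) AS min_salary FROM employees GROUP BY department_id

Execution result:
department_id | min_salary
1 | 47239
2 | 77556
3 | 72695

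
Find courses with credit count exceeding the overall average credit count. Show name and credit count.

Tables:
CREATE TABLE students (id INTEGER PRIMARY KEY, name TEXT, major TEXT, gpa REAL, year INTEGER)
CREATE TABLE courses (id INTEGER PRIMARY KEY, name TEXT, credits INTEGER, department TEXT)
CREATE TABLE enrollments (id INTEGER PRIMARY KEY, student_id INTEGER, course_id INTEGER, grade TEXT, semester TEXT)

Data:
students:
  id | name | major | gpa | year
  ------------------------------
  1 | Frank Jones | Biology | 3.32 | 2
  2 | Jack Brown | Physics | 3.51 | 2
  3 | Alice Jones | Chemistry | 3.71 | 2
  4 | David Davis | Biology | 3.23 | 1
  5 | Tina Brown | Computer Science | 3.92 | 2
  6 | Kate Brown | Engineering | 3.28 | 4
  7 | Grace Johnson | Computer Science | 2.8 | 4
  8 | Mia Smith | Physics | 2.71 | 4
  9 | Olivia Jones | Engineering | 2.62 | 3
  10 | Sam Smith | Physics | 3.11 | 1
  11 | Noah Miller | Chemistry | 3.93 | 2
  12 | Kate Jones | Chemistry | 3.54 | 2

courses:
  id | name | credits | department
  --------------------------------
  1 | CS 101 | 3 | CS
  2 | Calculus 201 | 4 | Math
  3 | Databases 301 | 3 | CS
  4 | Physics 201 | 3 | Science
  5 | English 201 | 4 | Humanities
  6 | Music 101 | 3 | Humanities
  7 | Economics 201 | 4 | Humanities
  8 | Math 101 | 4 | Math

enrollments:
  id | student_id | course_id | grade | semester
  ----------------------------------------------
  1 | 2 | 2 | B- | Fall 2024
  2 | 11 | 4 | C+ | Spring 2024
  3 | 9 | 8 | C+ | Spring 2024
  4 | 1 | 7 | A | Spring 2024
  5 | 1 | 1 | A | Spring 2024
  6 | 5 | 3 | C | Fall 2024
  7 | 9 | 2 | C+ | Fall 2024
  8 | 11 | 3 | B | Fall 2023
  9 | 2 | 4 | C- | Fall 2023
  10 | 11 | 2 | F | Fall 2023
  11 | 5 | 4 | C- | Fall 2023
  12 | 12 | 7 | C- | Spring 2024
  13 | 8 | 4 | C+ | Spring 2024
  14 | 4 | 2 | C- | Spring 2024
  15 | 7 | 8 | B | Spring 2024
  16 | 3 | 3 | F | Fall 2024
SELECT name, credits FROM courses WHERE credits > (SELECT AVG(credits) FROM courses)

Execution result:
name | credits
Calculus 201 | 4
English 201 | 4
Economics 201 | 4
Math 101 | 4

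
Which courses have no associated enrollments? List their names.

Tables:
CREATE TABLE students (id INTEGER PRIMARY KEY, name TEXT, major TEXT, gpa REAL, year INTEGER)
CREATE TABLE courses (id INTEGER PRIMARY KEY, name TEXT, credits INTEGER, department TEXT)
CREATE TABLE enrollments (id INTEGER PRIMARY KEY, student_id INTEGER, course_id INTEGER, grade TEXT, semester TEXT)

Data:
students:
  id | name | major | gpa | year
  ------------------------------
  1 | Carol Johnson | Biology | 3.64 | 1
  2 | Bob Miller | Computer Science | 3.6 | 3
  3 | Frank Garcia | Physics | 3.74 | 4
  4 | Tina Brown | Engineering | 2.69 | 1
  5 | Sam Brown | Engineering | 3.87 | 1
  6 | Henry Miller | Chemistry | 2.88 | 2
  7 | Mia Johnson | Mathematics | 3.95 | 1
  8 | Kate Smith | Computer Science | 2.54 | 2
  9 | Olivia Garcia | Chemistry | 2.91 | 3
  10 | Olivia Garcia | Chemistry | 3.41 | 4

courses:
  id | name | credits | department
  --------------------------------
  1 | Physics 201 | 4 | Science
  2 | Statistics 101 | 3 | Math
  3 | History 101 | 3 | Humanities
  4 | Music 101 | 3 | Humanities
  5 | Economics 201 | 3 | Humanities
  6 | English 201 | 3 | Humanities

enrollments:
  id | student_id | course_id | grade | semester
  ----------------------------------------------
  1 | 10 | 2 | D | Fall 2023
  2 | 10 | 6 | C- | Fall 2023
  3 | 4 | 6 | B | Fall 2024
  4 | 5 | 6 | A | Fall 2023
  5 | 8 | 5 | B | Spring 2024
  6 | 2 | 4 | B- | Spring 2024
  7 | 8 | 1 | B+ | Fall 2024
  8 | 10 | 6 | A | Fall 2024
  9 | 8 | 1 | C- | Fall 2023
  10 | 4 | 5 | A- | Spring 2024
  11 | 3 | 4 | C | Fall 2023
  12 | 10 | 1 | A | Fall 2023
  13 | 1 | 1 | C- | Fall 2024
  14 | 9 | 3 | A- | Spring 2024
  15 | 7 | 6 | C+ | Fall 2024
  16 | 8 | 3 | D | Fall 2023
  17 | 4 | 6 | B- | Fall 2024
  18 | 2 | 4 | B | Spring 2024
SELECT p.name FROM courses p LEFT JOIN enrollments c ON c.course_id = p.id WHERE c.id IS NULL

Execution result:
(no rows)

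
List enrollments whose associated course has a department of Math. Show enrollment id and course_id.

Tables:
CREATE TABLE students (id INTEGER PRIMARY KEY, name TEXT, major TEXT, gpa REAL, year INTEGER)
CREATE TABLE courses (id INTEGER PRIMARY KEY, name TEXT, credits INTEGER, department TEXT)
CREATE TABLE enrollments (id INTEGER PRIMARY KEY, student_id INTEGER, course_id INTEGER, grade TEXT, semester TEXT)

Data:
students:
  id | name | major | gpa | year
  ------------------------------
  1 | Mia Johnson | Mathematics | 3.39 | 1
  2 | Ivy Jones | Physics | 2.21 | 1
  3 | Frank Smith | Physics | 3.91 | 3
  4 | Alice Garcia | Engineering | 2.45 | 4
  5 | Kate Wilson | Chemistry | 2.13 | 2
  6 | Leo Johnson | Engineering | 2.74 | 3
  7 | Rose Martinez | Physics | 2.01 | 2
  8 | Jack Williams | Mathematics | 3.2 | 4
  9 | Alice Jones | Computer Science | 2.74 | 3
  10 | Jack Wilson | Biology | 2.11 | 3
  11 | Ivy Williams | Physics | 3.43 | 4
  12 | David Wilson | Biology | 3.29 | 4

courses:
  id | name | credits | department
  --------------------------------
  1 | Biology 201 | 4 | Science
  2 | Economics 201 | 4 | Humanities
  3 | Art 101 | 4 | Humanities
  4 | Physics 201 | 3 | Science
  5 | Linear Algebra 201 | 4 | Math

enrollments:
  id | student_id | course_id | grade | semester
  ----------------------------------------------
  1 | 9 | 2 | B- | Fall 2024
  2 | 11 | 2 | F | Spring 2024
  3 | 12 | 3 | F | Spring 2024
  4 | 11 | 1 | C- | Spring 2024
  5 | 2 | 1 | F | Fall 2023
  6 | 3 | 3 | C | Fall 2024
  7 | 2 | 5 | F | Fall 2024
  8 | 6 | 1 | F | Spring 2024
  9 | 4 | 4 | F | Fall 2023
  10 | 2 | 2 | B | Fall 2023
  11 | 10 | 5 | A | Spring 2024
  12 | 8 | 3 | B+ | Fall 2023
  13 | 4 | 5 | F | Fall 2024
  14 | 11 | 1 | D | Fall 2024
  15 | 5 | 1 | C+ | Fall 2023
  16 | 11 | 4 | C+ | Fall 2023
SELECT id, course_id FROM enrollments WHERE course_id IN (SELECT id FROM courses WHERE department = 'Math')

Execution result:
id | course_id
7 | 5
11 | 5
13 | 5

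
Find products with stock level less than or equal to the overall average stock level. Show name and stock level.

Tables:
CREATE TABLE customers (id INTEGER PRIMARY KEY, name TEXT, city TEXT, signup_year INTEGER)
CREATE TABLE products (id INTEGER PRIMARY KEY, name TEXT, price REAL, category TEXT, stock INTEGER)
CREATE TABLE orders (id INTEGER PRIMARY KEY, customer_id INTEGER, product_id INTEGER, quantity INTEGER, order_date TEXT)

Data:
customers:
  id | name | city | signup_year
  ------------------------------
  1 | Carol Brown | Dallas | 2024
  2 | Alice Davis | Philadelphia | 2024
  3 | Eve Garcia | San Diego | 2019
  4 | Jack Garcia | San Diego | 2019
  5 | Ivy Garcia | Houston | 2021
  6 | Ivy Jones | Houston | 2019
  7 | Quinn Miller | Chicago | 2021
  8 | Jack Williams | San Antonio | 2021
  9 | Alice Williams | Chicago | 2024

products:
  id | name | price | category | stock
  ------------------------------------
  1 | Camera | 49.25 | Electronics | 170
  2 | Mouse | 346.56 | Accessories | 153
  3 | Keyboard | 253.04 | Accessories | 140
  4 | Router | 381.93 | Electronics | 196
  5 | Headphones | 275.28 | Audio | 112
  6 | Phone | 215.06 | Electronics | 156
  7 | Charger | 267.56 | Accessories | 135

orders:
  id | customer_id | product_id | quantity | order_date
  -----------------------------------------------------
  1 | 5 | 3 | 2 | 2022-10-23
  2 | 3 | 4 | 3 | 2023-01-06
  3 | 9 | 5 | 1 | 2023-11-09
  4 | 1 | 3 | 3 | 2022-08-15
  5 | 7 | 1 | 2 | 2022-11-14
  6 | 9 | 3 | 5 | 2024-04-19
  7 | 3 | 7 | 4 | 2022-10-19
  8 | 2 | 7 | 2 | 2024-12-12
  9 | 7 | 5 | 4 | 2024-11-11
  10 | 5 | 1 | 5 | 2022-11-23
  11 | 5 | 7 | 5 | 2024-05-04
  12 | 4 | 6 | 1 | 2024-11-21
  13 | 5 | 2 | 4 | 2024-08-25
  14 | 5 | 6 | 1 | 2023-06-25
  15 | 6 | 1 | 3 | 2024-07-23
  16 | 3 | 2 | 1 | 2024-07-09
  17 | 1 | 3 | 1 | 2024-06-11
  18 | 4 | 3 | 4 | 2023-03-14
SELECT name, stock FROM products WHERE stock <= (SELECT AVG(stock) FROM products)

Execution result:
name | stock
Keyboard | 140
Headphones | 112
Charger | 135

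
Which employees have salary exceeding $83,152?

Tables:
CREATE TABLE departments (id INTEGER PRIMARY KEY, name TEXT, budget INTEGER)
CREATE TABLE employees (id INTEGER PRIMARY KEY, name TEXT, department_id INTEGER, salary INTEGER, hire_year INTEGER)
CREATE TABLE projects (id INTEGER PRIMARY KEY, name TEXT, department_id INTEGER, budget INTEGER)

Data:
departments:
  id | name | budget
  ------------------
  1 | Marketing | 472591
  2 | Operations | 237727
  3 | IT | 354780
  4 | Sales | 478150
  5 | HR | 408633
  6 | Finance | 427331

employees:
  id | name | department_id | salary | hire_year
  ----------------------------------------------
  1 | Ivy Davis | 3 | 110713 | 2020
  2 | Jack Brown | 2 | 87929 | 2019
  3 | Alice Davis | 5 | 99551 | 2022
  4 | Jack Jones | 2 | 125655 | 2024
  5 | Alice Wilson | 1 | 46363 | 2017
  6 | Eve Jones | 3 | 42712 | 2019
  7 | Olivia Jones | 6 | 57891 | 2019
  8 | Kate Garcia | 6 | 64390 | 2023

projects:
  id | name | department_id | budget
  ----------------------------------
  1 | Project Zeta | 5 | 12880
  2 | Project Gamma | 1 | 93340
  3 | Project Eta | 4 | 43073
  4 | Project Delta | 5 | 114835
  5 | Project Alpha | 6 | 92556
SELECT name, salary FROM employees WHERE salary > 83152

Execution result:
name | salary
Ivy Davis | 110713
Jack Brown | 87929
Alice Davis | 99551
Jack Jones | 125655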